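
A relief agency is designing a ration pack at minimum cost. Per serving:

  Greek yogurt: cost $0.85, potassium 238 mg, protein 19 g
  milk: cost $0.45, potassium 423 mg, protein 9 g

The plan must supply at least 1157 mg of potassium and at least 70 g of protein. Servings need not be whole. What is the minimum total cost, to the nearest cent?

$3.17

Compare the cost at each extreme point of the feasible region.
Greek yogurt only: max(1157/238, 70/19) = 4.861 servings → $4.13.
milk only: max(1157/423, 70/9) = 7.778 servings → $3.50.
Greek yogurt + milk with both tight: 3.256 servings and 0.903 servings → $3.17.
Cheapest feasible corner: $3.17.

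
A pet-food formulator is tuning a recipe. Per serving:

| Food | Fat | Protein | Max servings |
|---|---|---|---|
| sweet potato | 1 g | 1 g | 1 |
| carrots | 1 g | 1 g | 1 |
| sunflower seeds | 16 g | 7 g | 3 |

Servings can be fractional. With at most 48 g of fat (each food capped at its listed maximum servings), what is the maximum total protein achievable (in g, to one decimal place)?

Protein per g fat: sweet potato 1, carrots 1, sunflower seeds 0.4375.
Take 1 serving of sweet potato: uses 1 g fat, +1.0 g protein (running total 1.0 g).
Take 1 serving of carrots: uses 1 g fat, +1.0 g protein (running total 2.0 g).
Take 2.875 servings of sunflower seeds: uses 46 g fat, +20.1 g protein (running total 22.1 g).
Greedy by best ratio exhausts the fat allowance optimally: 22.1 g.

22.1 g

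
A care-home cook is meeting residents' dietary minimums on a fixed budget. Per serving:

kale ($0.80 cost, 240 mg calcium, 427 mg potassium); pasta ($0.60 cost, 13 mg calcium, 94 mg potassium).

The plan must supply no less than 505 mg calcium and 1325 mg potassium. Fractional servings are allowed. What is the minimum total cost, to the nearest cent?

A basic optimal solution has at most two foods positive. Try each food alone and each pair with both targets met exactly.
kale only: max(505/240, 1325/427) = 3.103 servings → $2.48.
pasta only: max(505/13, 1325/94) = 38.85 servings → $23.31.
kale + pasta with both tight: 1.778 servings and 6.018 servings → $5.03.
The minimum over all feasible corners is $2.48.

$2.48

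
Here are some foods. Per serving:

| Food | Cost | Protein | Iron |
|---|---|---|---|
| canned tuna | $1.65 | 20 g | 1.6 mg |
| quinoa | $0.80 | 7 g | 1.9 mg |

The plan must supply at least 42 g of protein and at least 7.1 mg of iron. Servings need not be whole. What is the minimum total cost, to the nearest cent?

$4.09

This is a tiny linear program; its minimum lies at a vertex of the feasible set. List the vertices and price them.
canned tuna only: max(42/20, 7.1/1.6) = 4.438 servings → $7.32.
quinoa only: max(42/7, 7.1/1.9) = 6 servings → $4.80.
canned tuna + quinoa with both tight: 1.123 servings and 2.791 servings → $4.09.
Cheapest feasible corner: $4.09.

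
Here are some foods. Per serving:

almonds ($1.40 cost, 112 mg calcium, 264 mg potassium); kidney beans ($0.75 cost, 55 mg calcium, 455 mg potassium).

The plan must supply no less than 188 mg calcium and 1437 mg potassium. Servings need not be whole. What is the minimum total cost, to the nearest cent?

$2.54

Minimising a linear cost over {calcium ≥ 188, potassium ≥ 1437, servings ≥ 0} — the optimum is at a vertex, using one or two foods.
almonds only: max(188/112, 1437/264) = 5.443 servings → $7.62.
kidney beans only: max(188/55, 1437/455) = 3.418 servings → $2.56.
almonds + kidney beans with both tight: 0.1785 servings and 3.055 servings → $2.54.
Cheapest feasible corner: $2.54.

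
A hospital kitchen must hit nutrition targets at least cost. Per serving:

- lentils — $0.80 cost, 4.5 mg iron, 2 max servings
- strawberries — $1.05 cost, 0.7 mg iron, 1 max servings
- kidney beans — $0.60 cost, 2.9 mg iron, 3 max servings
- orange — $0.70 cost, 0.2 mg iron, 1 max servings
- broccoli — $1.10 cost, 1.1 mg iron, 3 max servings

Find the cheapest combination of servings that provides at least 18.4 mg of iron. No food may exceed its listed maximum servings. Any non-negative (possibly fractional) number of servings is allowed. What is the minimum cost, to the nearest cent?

$4.10

Cost per mg of iron: lentils $0.1778, kidney beans $0.2069, broccoli $1.0000, strawberries $1.5000, orange $3.5000.
Take 2 servings of lentils: +9.0 mg iron for $1.60 (total $1.60, still need 9.4 mg).
Take 3 servings of kidney beans: +8.7 mg iron for $1.80 (total $3.40, still need 0.7 mg).
Take 0.6364 servings of broccoli: +0.7 mg iron for $0.70 (total $4.10, still need 0.0 mg).
Filling from the cheapest source first is optimal under one linear minimum: $4.10.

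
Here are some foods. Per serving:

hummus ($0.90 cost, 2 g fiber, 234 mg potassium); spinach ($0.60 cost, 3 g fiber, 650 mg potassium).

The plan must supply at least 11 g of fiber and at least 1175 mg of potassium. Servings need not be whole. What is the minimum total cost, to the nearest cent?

$2.20

An LP optimum is at a vertex; with two nutrient constraints at most two foods are used. Check each candidate.
hummus only: max(11/2, 1175/234) = 5.5 servings → $4.95.
spinach only: max(11/3, 1175/650) = 3.667 servings → $2.20.
hummus + spinach: intersection lies outside the first quadrant.
Cheapest feasible corner: $2.20.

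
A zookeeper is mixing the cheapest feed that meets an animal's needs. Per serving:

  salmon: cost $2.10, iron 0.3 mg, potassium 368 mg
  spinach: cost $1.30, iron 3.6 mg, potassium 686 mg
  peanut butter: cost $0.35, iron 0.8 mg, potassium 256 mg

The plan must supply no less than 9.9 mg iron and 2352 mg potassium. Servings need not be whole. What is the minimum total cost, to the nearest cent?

This is a tiny linear program; its minimum lies at a vertex of the feasible set. List the vertices and price them.
salmon only: max(9.9/0.3, 2352/368) = 33 servings → $69.30.
spinach only: max(9.9/3.6, 2352/686) = 3.429 servings → $4.46.
peanut butter only: max(9.9/0.8, 2352/256) = 12.38 servings → $4.33.
salmon + spinach with both tight: 1.498 servings and 2.625 servings → $6.56.
salmon + peanut butter: the both-tight solution has a negative serving — not a feasible corner.
spinach + peanut butter with both tight: 1.751 servings and 4.495 servings → $3.85.
So the least-cost plan costs $3.85.

$3.85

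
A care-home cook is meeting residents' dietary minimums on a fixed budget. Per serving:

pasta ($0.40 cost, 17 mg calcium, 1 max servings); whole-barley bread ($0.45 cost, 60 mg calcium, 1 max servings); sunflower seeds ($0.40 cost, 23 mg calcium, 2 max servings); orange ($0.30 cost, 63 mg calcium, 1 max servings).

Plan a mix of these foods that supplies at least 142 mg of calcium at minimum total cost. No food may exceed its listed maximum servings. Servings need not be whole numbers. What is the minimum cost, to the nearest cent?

$1.08

Cost per mg of calcium: orange $0.0048, whole-barley bread $0.0075, sunflower seeds $0.0174, pasta $0.0235.
Take 1 serving of orange: +63.0 mg calcium for $0.30 (total $0.30, still need 79.0 mg).
Take 1 serving of whole-barley bread: +60.0 mg calcium for $0.45 (total $0.75, still need 19.0 mg).
Take 0.8261 servings of sunflower seeds: +19.0 mg calcium for $0.33 (total $1.08, still need 0.0 mg).
Filling from the cheapest source first is optimal under one linear minimum: $1.08.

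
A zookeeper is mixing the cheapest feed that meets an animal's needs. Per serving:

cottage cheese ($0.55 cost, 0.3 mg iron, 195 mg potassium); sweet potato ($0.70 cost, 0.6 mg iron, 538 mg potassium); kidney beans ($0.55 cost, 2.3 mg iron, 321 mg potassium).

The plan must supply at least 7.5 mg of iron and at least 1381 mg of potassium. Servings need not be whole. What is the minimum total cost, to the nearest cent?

$2.20

The cheapest plan sits at a corner of the feasible region — with two constraints it uses at most two foods.
cottage cheese only: max(7.5/0.3, 1381/195) = 25 servings → $13.75.
sweet potato only: max(7.5/0.6, 1381/538) = 12.5 servings → $8.75.
kidney beans only: max(7.5/2.3, 1381/321) = 4.302 servings → $2.37.
cottage cheese + sweet potato with both targets exact would need a negative amount; discard.
cottage cheese + kidney beans with both tight: 2.183 servings and 2.976 servings → $2.84.
sweet potato + kidney beans with both tight: 0.7358 servings and 3.069 servings → $2.20.
Cheapest feasible corner: $2.20.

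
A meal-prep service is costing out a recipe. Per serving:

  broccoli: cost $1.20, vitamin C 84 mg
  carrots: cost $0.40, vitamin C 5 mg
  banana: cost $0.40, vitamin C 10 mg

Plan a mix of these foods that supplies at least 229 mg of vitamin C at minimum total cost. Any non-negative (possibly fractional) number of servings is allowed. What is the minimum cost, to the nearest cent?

Cost per mg of vitamin C: broccoli $0.0143, banana $0.0400, carrots $0.0800.
With no serving limits, use only broccoli: 229 mg / 84 mg = 2.726 servings × $1.20 = $3.27.

$3.27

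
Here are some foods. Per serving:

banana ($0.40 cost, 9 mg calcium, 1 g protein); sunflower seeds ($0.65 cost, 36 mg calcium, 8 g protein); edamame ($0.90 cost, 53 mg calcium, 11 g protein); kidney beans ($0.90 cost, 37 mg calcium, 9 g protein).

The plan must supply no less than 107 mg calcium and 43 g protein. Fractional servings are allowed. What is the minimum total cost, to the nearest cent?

$3.49

Two binding constraints pin down two serving amounts, so the optimal mix uses at most two foods. The candidates are each food alone (scaled to the tighter of calcium/protein) and each pair with both constraints tight.
banana only: max(107/9, 43/1) = 43 servings → $17.20.
sunflower seeds only: max(107/36, 43/8) = 5.375 servings → $3.49.
edamame only: max(107/53, 43/11) = 3.909 servings → $3.52.
kidney beans only: max(107/37, 43/9) = 4.778 servings → $4.30.
banana + sunflower seeds with both targets exact would need a negative amount; discard.
banana + edamame: the both-tight solution has a negative serving — not a feasible corner.
banana + kidney beans with both targets exact would need a negative amount; discard.
sunflower seeds + edamame with both targets exact would need a negative amount; discard.
sunflower seeds + kidney beans: the both-tight solution has a negative serving — not a feasible corner.
edamame + kidney beans: the both-tight solution has a negative serving — not a feasible corner.
So the least-cost plan costs $3.49.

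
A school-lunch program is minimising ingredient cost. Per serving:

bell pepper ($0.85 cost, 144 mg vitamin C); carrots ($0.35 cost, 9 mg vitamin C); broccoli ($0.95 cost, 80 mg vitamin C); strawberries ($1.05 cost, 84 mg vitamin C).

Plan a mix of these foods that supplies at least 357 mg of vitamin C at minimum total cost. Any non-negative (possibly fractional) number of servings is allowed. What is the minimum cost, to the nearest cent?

$2.11

Cost per mg of vitamin C: bell pepper $0.0059, broccoli $0.0119, strawberries $0.0125, carrots $0.0389.
With no serving limits, use only bell pepper: 357 mg / 144 mg = 2.479 servings × $0.85 = $2.11.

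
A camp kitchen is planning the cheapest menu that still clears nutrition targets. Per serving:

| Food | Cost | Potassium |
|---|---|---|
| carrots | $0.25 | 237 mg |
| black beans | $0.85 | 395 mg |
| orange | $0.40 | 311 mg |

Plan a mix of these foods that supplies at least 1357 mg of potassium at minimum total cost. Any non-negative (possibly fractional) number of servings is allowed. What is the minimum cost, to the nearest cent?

$1.43

Cost per mg of potassium: carrots $0.0011, orange $0.0013, black beans $0.0022.
With no serving limits, use only carrots: 1357 mg / 237 mg = 5.726 servings × $0.25 = $1.43.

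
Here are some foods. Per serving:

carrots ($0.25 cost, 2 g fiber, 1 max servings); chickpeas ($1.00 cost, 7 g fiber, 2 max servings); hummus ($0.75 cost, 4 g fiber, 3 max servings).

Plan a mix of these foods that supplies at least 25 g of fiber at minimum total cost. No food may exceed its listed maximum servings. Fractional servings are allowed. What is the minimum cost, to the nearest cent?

Cost per g of fiber: carrots $0.1250, chickpeas $0.1429, hummus $0.1875.
Take 1 serving of carrots: +2.0 g fiber for $0.25 (total $0.25, still need 23.0 g).
Take 2 servings of chickpeas: +14.0 g fiber for $2.00 (total $2.25, still need 9.0 g).
Take 2.25 servings of hummus: +9.0 g fiber for $1.69 (total $3.94, still need 0.0 g).
Filling from the cheapest source first is optimal under one linear minimum: $3.94.

$3.94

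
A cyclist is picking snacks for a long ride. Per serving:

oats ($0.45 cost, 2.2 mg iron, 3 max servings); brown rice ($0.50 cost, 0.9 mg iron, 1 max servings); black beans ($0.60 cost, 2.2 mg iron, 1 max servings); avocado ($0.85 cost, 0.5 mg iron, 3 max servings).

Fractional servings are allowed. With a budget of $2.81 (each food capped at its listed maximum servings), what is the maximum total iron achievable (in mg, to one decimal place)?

9.9 mg

Iron per dollar: oats 4.889, black beans 3.667, brown rice 1.8, avocado 0.5882.
Take 3 servings of oats: spends $1.35, +6.6 mg iron (running total 6.6 mg).
Take 1 serving of black beans: spends $0.60, +2.2 mg iron (running total 8.8 mg).
Take 1 serving of brown rice: spends $0.50, +0.9 mg iron (running total 9.7 mg).
Take 0.4235 servings of avocado: spends $0.36, +0.2 mg iron (running total 9.9 mg).
Greedy by best ratio exhausts the cost allowance optimally: 9.9 mg.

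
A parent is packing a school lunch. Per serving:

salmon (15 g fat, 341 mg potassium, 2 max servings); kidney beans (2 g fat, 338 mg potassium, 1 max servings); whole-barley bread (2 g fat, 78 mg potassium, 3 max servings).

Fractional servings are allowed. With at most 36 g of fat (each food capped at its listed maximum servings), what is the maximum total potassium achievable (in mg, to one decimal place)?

1208.5 mg

Potassium per g fat: kidney beans 169, whole-barley bread 39, salmon 22.73.
Take 1 serving of kidney beans: uses 2 g fat, +338.0 mg potassium (running total 338.0 mg).
Take 3 servings of whole-barley bread: uses 6 g fat, +234.0 mg potassium (running total 572.0 mg).
Take 1.867 servings of salmon: uses 28 g fat, +636.5 mg potassium (running total 1208.5 mg).
Filling greedily by potassium-per-g fat is optimal for one linear limit, giving 1208.5 mg.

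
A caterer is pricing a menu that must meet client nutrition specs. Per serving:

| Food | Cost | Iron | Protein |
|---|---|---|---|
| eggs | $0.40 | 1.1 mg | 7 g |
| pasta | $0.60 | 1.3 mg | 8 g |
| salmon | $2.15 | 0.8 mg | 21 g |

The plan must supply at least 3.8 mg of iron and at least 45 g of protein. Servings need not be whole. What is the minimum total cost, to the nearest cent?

Compare the cost at each extreme point of the feasible region.
eggs only: max(3.8/1.1, 45/7) = 6.429 servings → $2.57.
pasta only: max(3.8/1.3, 45/8) = 5.625 servings → $3.38.
salmon only: max(3.8/0.8, 45/21) = 4.75 servings → $10.21.
eggs + pasta: the both-tight solution has a negative serving — not a feasible corner.
eggs + salmon with both tight: 2.503 servings and 1.309 servings → $3.81.
pasta + salmon with both tight: 2.096 servings and 1.344 servings → $4.15.
Cheapest feasible corner: $2.57.

$2.57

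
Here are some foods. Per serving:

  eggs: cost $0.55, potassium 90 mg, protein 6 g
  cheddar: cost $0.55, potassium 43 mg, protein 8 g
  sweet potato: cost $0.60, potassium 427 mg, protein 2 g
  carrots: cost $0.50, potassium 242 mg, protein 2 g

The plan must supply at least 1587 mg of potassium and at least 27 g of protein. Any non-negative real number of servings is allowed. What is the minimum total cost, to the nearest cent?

eggs only: max(1587/90, 27/6) = 17.63 servings → $9.70.
cheddar only: max(1587/43, 27/8) = 36.91 servings → $20.30.
sweet potato only: max(1587/427, 27/2) = 13.5 servings → $8.10.
carrots only: max(1587/242, 27/2) = 13.5 servings → $6.75.
eggs + cheddar: intersection lies outside the first quadrant.
eggs + sweet potato with both tight: 3.508 servings and 2.977 servings → $3.72.
eggs + carrots with both tight: 2.642 servings and 5.575 servings → $4.24.
cheddar + sweet potato with both tight: 2.509 servings and 3.464 servings → $3.46.
cheddar + carrots with both tight: 1.816 servings and 6.235 servings → $4.12.
sweet potato + carrots: intersection lies outside the first quadrant.
Cheapest feasible corner: $3.46.

$3.46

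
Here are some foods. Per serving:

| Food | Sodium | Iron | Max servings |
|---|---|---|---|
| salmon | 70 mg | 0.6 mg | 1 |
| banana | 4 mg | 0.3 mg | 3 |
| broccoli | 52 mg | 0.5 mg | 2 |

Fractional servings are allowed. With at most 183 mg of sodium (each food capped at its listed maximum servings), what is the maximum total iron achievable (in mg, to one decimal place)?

2.5 mg

Iron per mg sodium: banana 0.075, broccoli 0.009615, salmon 0.008571.
Take 3 servings of banana: uses 12 mg sodium, +0.9 mg iron (running total 0.9 mg).
Take 2 servings of broccoli: uses 104 mg sodium, +1.0 mg iron (running total 1.9 mg).
Take 0.9571 servings of salmon: uses 67 mg sodium, +0.6 mg iron (running total 2.5 mg).
Greedy by best ratio exhausts the sodium allowance optimally: 2.5 mg.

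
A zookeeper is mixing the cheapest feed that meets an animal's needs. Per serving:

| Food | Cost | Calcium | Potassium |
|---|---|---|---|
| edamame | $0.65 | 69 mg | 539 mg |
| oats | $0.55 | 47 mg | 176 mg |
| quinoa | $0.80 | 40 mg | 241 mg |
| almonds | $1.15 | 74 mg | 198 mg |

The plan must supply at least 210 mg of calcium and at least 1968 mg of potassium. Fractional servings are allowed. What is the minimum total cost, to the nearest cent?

At the optimum either one food covers both requirements or two foods hit both targets exactly; no other combination can be cheaper.
edamame only: max(210/69, 1968/539) = 3.651 servings → $2.37.
oats only: max(210/47, 1968/176) = 11.18 servings → $6.15.
quinoa only: max(210/40, 1968/241) = 8.166 servings → $6.53.
almonds only: max(210/74, 1968/198) = 9.939 servings → $11.43.
edamame + oats with both targets exact would need a negative amount; discard.
edamame + quinoa: intersection lies outside the first quadrant.
edamame + almonds: the both-tight solution has a negative serving — not a feasible corner.
oats + quinoa with both targets exact would need a negative amount; discard.
oats + almonds with both targets exact would need a negative amount; discard.
quinoa + almonds with both targets exact would need a negative amount; discard.
So the least-cost plan costs $2.37.

$2.37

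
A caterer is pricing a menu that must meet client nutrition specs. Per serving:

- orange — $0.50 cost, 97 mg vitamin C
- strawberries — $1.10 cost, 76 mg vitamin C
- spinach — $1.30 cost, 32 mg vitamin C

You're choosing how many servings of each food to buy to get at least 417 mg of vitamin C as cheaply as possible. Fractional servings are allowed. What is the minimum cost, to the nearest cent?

Cost per mg of vitamin C: orange $0.0052, strawberries $0.0145, spinach $0.0406.
With no serving limits, use only orange: 417 mg / 97 mg = 4.299 servings × $0.50 = $2.15.

$2.15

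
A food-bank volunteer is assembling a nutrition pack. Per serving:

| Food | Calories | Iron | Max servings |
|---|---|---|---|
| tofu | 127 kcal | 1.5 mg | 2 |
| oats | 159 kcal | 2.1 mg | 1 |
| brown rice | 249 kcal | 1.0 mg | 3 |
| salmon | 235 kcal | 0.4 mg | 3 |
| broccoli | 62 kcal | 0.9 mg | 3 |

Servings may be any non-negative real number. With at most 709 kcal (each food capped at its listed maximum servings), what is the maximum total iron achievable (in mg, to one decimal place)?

8.2 mg

Iron per kcal: broccoli 0.01452, oats 0.01321, tofu 0.01181, brown rice 0.004016, salmon 0.001702.
Take 3 servings of broccoli: uses 186 kcal, +2.7 mg iron (running total 2.7 mg).
Take 1 serving of oats: uses 159 kcal, +2.1 mg iron (running total 4.8 mg).
Take 2 servings of tofu: uses 254 kcal, +3.0 mg iron (running total 7.8 mg).
Take 0.4418 servings of brown rice: uses 110 kcal, +0.4 mg iron (running total 8.2 mg).
Greedy by best ratio exhausts the calories allowance optimally: 8.2 mg.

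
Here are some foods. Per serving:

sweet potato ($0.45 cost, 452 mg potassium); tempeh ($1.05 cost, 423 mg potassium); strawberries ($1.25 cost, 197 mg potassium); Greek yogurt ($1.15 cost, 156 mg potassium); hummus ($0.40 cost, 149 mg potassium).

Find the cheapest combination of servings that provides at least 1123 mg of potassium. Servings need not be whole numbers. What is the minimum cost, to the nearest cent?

$1.12

Cost per mg of potassium: sweet potato $0.0010, tempeh $0.0025, hummus $0.0027, strawberries $0.0063, Greek yogurt $0.0074.
With no serving limits, use only sweet potato: 1123 mg / 452 mg = 2.485 servings × $0.45 = $1.12.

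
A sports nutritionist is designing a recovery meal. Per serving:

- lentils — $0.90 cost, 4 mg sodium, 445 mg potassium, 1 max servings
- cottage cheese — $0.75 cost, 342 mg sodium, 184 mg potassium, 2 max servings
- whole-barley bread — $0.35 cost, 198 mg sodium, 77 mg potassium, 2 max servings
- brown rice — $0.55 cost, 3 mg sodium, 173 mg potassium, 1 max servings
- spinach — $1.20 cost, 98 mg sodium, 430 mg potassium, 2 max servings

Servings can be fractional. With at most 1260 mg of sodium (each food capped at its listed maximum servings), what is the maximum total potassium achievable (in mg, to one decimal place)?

Potassium per mg sodium: lentils 111.2, brown rice 57.67, spinach 4.388, cottage cheese 0.538, whole-barley bread 0.3889.
Take 1 serving of lentils: uses 4 mg sodium, +445.0 mg potassium (running total 445.0 mg).
Take 1 serving of brown rice: uses 3 mg sodium, +173.0 mg potassium (running total 618.0 mg).
Take 2 servings of spinach: uses 196 mg sodium, +860.0 mg potassium (running total 1478.0 mg).
Take 2 servings of cottage cheese: uses 684 mg sodium, +368.0 mg potassium (running total 1846.0 mg).
Take 1.884 servings of whole-barley bread: uses 373 mg sodium, +145.1 mg potassium (running total 1991.1 mg).
Filling greedily by potassium-per-mg sodium is optimal for one linear limit, giving 1991.1 mg.

1991.1 mg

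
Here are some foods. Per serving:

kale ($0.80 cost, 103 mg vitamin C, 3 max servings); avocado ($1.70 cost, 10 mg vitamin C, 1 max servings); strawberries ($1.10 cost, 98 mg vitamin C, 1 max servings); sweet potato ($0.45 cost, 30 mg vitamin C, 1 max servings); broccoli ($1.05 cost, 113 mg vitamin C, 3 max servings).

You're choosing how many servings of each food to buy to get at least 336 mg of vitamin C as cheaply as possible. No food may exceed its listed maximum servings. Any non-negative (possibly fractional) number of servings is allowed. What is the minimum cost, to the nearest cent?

Cost per mg of vitamin C: kale $0.0078, broccoli $0.0093, strawberries $0.0112, sweet potato $0.0150, avocado $0.1700.
Take 3 servings of kale: +309.0 mg vitamin C for $2.40 (total $2.40, still need 27.0 mg).
Take 0.2389 servings of broccoli: +27.0 mg vitamin C for $0.25 (total $2.65, still need 0.0 mg).
Filling from the cheapest source first is optimal under one linear minimum: $2.65.

$2.65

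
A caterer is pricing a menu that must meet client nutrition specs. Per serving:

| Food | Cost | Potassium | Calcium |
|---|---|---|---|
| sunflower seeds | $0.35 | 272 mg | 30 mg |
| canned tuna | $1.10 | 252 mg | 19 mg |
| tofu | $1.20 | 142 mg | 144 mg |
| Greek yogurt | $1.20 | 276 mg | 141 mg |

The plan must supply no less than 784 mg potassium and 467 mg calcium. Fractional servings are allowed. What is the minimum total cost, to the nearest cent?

$3.95

Check every corner: each single food scaled to meet both minima, and each pair solved so both constraints bind.
sunflower seeds only: max(784/272, 467/30) = 15.57 servings → $5.45.
canned tuna only: max(784/252, 467/19) = 24.58 servings → $27.04.
tofu only: max(784/142, 467/144) = 5.521 servings → $6.63.
Greek yogurt only: max(784/276, 467/141) = 3.312 servings → $3.97.
sunflower seeds + canned tuna: intersection lies outside the first quadrant.
sunflower seeds + tofu with both tight: 1.334 servings and 2.965 servings → $4.03.
sunflower seeds + Greek yogurt with both targets exact would need a negative amount; discard.
canned tuna + tofu with both tight: 1.387 servings and 3.06 servings → $5.20.
canned tuna + Greek yogurt: intersection lies outside the first quadrant.
tofu + Greek yogurt with both tight: 0.9303 servings and 2.362 servings → $3.95.
The minimum over all feasible corners is $3.95.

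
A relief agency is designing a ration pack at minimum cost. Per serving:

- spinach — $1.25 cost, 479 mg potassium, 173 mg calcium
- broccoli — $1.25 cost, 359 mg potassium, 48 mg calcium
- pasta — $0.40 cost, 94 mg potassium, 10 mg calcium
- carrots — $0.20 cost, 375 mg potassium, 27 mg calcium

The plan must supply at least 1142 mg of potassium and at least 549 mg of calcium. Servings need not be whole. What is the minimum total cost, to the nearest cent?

Minimising a linear cost over {potassium ≥ 1142, calcium ≥ 549, servings ≥ 0} — the optimum is at a vertex, using one or two foods.
spinach only: max(1142/479, 549/173) = 3.173 servings → $3.97.
broccoli only: max(1142/359, 549/48) = 11.44 servings → $14.30.
pasta only: max(1142/94, 549/10) = 54.9 servings → $21.96.
carrots only: max(1142/375, 549/27) = 20.33 servings → $4.07.
spinach + broccoli: the both-tight solution has a negative serving — not a feasible corner.
spinach + pasta with both targets exact would need a negative amount; discard.
spinach + carrots: the both-tight solution has a negative serving — not a feasible corner.
broccoli + pasta with both targets exact would need a negative amount; discard.
broccoli + carrots: intersection lies outside the first quadrant.
pasta + carrots: the both-tight solution has a negative serving — not a feasible corner.
So the least-cost plan costs $3.97.

$3.97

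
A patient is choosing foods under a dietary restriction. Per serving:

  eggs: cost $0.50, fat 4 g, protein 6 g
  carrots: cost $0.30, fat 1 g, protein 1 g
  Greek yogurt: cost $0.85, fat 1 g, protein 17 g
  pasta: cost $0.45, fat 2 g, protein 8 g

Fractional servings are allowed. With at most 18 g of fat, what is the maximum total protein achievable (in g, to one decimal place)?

306.0 g

Protein per g fat: Greek yogurt 17, pasta 4, eggs 1.5, carrots 1.
With no serving limits, spend the whole fat allowance on Greek yogurt: 18 g / 1 g × 17 g = 306.0 g.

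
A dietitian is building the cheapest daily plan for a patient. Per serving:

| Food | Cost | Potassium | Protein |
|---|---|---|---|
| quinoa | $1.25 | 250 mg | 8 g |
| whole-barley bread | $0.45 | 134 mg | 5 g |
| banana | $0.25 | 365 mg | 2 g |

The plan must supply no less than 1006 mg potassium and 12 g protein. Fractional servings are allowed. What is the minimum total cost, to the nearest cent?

This is a tiny linear program; its minimum lies at a vertex of the feasible set. List the vertices and price them.
quinoa only: max(1006/250, 12/8) = 4.024 servings → $5.03.
whole-barley bread only: max(1006/134, 12/5) = 7.507 servings → $3.38.
banana only: max(1006/365, 12/2) = 6 servings → $1.50.
quinoa + whole-barley bread with both targets exact would need a negative amount; discard.
quinoa + banana with both tight: 0.9785 servings and 2.086 servings → $1.74.
whole-barley bread + banana with both tight: 1.521 servings and 2.198 servings → $1.23.
So the least-cost plan costs $1.23.

$1.23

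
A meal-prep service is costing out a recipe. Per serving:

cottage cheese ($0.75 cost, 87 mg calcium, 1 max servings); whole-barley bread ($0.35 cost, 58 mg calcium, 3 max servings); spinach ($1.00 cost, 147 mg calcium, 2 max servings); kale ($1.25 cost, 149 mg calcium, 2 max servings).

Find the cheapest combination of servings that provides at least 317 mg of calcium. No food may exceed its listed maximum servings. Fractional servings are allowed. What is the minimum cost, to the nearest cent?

$2.02

Cost per mg of calcium: whole-barley bread $0.0060, spinach $0.0068, kale $0.0084, cottage cheese $0.0086.
Take 3 servings of whole-barley bread: +174.0 mg calcium for $1.05 (total $1.05, still need 143.0 mg).
Take 0.9728 servings of spinach: +143.0 mg calcium for $0.97 (total $2.02, still need 0.0 mg).
Filling from the cheapest source first is optimal under one linear minimum: $2.02.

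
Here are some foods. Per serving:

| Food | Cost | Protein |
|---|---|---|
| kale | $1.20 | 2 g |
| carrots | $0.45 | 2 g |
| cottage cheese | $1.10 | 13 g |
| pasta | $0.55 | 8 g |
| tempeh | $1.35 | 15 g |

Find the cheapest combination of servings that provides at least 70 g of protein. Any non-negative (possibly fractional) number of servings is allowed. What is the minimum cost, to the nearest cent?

Cost per g of protein: pasta $0.0688, cottage cheese $0.0846, tempeh $0.0900, carrots $0.2250, kale $0.6000.
With no serving limits, use only pasta: 70 g / 8 g = 8.75 servings × $0.55 = $4.81.

$4.81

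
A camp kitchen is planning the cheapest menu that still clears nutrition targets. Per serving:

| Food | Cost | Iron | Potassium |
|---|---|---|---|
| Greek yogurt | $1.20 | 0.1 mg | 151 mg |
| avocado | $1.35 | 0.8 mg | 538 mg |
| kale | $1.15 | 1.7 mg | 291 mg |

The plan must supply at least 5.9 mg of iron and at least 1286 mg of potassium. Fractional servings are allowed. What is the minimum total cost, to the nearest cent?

$4.55

At the optimum either one food covers both requirements or two foods hit both targets exactly; no other combination can be cheaper.
Greek yogurt only: max(5.9/0.1, 1286/151) = 59 servings → $70.80.
avocado only: max(5.9/0.8, 1286/538) = 7.375 servings → $9.96.
kale only: max(5.9/1.7, 1286/291) = 4.419 servings → $5.08.
Greek yogurt + avocado: the both-tight solution has a negative serving — not a feasible corner.
Greek yogurt + kale with both tight: 2.062 servings and 3.349 servings → $6.33.
avocado + kale with both tight: 0.6883 servings and 3.147 servings → $4.55.
So the least-cost plan costs $4.55.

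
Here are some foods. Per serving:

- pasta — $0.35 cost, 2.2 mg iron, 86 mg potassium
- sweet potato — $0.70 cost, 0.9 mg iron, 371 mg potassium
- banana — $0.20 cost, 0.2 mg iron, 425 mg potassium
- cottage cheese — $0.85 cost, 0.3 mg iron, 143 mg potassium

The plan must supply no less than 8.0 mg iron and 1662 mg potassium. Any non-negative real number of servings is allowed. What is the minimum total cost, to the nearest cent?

$1.82

Compare the cost at each extreme point of the feasible region.
pasta only: max(8.0/2.2, 1662/86) = 19.33 servings → $6.76.
sweet potato only: max(8.0/0.9, 1662/371) = 8.889 servings → $6.22.
banana only: max(8.0/0.2, 1662/425) = 40 servings → $8.00.
cottage cheese only: max(8.0/0.3, 1662/143) = 26.67 servings → $22.67.
pasta + sweet potato with both tight: 1.993 servings and 4.018 servings → $3.51.
pasta + banana with both tight: 3.342 servings and 3.234 servings → $1.82.
pasta + cottage cheese with both tight: 2.235 servings and 10.28 servings → $9.52.
sweet potato + banana with both targets exact would need a negative amount; discard.
sweet potato + cottage cheese: intersection lies outside the first quadrant.
banana + cottage cheese: intersection lies outside the first quadrant.
So the least-cost plan costs $1.82.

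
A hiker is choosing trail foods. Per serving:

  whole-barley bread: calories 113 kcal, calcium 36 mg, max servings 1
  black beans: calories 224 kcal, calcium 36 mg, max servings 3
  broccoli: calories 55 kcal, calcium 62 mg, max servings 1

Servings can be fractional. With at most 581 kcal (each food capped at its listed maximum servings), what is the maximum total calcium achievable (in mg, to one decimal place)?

164.4 mg

Calcium per kcal: broccoli 1.127, whole-barley bread 0.3186, black beans 0.1607.
Take 1 serving of broccoli: uses 55 kcal, +62.0 mg calcium (running total 62.0 mg).
Take 1 serving of whole-barley bread: uses 113 kcal, +36.0 mg calcium (running total 98.0 mg).
Take 1.844 servings of black beans: uses 413 kcal, +66.4 mg calcium (running total 164.4 mg).
Filling greedily by calcium-per-kcal is optimal for one linear limit, giving 164.4 mg.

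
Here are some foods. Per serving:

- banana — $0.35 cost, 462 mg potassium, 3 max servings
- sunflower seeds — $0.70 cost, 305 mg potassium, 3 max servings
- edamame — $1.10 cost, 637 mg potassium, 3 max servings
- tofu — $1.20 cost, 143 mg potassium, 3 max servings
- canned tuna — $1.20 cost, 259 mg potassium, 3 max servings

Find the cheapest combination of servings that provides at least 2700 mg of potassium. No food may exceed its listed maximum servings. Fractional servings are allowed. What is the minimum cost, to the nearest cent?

Cost per mg of potassium: banana $0.0008, edamame $0.0017, sunflower seeds $0.0023, canned tuna $0.0046, tofu $0.0084.
Take 3 servings of banana: +1386.0 mg potassium for $1.05 (total $1.05, still need 1314.0 mg).
Take 2.063 servings of edamame: +1314.0 mg potassium for $2.27 (total $3.32, still need 0.0 mg).
Greedy by cheapest-per-mg is optimal for a single linear constraint, so the minimum cost is $3.32.

$3.32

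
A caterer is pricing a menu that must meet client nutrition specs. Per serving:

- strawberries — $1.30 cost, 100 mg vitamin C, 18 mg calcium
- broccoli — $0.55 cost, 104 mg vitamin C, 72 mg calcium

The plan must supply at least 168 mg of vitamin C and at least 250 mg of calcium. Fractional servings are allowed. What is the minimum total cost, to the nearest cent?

$1.91

With two linear requirements the optimum uses one or two foods; enumerate the corners.
strawberries only: max(168/100, 250/18) = 13.89 servings → $18.06.
broccoli only: max(168/104, 250/72) = 3.472 servings → $1.91.
strawberries + broccoli with both targets exact would need a negative amount; discard.
The minimum over all feasible corners is $1.91.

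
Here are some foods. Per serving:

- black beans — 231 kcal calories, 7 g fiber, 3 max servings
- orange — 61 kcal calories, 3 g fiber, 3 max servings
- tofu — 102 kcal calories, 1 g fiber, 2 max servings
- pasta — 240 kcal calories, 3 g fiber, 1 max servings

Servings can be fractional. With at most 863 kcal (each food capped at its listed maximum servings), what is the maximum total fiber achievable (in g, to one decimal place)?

29.6 g

Fiber per kcal: orange 0.04918, black beans 0.0303, pasta 0.0125, tofu 0.009804.
Take 3 servings of orange: uses 183 kcal, +9.0 g fiber (running total 9.0 g).
Take 2.944 servings of black beans: uses 680 kcal, +20.6 g fiber (running total 29.6 g).
Filling greedily by fiber-per-kcal is optimal for one linear limit, giving 29.6 g.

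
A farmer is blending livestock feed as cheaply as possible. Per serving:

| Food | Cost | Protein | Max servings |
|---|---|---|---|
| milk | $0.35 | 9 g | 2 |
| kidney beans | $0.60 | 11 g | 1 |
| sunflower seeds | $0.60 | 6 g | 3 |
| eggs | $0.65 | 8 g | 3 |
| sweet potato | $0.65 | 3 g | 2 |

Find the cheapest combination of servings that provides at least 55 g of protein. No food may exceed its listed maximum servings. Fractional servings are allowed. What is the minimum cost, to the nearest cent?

$3.45

Cost per g of protein: milk $0.0389, kidney beans $0.0545, eggs $0.0813, sunflower seeds $0.1000, sweet potato $0.2167.
Take 2 servings of milk: +18.0 g protein for $0.70 (total $0.70, still need 37.0 g).
Take 1 serving of kidney beans: +11.0 g protein for $0.60 (total $1.30, still need 26.0 g).
Take 3 servings of eggs: +24.0 g protein for $1.95 (total $3.25, still need 2.0 g).
Take 0.3333 servings of sunflower seeds: +2.0 g protein for $0.20 (total $3.45, still need 0.0 g).
Filling from the cheapest source first is optimal under one linear minimum: $3.45.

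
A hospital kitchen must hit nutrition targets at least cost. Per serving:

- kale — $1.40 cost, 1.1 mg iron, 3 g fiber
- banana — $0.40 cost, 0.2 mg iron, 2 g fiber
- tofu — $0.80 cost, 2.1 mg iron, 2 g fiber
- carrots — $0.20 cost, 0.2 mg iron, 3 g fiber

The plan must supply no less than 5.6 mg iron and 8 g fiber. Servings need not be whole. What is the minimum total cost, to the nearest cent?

Minimising a linear cost over {iron ≥ 5.6, fiber ≥ 8, servings ≥ 0} — the optimum is at a vertex, using one or two foods.
kale only: max(5.6/1.1, 8/3) = 5.091 servings → $7.13.
banana only: max(5.6/0.2, 8/2) = 28 servings → $11.20.
tofu only: max(5.6/2.1, 8/2) = 4 servings → $3.20.
carrots only: max(5.6/0.2, 8/3) = 28 servings → $5.60.
kale + banana with both targets exact would need a negative amount; discard.
kale + tofu with both tight: 1.366 servings and 1.951 servings → $3.47.
kale + carrots: the both-tight solution has a negative serving — not a feasible corner.
banana + tofu with both tight: 1.474 servings and 2.526 servings → $2.61.
banana + carrots: intersection lies outside the first quadrant.
tofu + carrots with both tight: 2.576 servings and 0.9492 servings → $2.25.
So the least-cost plan costs $2.25.

$2.25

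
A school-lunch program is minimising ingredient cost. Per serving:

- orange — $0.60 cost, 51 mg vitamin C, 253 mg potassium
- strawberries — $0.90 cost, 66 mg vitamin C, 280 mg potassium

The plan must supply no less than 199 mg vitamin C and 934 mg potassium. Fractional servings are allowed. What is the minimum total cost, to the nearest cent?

$2.34

At the optimum either one food covers both requirements or two foods hit both targets exactly; no other combination can be cheaper.
orange only: max(199/51, 934/253) = 3.902 servings → $2.34.
strawberries only: max(199/66, 934/280) = 3.336 servings → $3.00.
orange + strawberries with both tight: 2.45 servings and 1.122 servings → $2.48.
The minimum over all feasible corners is $2.34.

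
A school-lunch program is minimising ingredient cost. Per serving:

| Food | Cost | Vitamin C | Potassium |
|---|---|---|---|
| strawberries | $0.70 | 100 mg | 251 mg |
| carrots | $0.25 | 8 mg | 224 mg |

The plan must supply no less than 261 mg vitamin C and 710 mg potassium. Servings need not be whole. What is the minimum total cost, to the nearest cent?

The cheapest plan sits at a corner of the feasible region — with two constraints it uses at most two foods.
strawberries only: max(261/100, 710/251) = 2.829 servings → $1.98.
carrots only: max(261/8, 710/224) = 32.62 servings → $8.16.
strawberries + carrots with both tight: 2.588 servings and 0.2692 servings → $1.88.
So the least-cost plan costs $1.88.

$1.88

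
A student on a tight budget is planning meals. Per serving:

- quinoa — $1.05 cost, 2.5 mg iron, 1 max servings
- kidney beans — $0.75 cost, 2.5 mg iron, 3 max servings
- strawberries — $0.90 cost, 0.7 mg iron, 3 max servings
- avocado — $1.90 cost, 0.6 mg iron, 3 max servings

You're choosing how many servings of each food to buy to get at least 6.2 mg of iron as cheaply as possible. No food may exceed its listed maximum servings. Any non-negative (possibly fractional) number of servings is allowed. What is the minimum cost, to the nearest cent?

$1.86

Cost per mg of iron: kidney beans $0.3000, quinoa $0.4200, strawberries $1.2857, avocado $3.1667.
Take 2.48 servings of kidney beans: +6.2 mg iron for $1.86 (total $1.86, still need 0.0 mg).
Filling from the cheapest source first is optimal under one linear minimum: $1.86.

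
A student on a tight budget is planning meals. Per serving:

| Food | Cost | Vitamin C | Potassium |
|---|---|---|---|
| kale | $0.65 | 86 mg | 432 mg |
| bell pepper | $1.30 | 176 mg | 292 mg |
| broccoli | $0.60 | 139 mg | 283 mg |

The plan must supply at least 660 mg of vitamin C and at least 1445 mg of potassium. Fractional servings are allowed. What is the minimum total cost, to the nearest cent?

$2.96

The cheapest plan sits at a corner of the feasible region — with two constraints it uses at most two foods.
kale only: max(660/86, 1445/432) = 7.674 servings → $4.99.
bell pepper only: max(660/176, 1445/292) = 4.949 servings → $6.43.
broccoli only: max(660/139, 1445/283) = 5.106 servings → $3.06.
kale + bell pepper with both tight: 1.21 servings and 3.159 servings → $4.89.
kale + broccoli with both tight: 0.3941 servings and 4.504 servings → $2.96.
bell pepper + broccoli with both targets exact would need a negative amount; discard.
Cheapest feasible corner: $2.96.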